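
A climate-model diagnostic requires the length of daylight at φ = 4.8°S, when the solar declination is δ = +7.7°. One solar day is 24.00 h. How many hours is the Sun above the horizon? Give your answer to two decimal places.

11.91 h

cos H₀ = −tan φ · tan δ = −tan(-4.8°) × tan(+7.700°) = 0.0114, so H₀ = 1.5594 rad = 89.35°.
Daylight = 2H₀/(2π) × 24.00 h = (1.5594/π) × 24.00 = 11.91 h.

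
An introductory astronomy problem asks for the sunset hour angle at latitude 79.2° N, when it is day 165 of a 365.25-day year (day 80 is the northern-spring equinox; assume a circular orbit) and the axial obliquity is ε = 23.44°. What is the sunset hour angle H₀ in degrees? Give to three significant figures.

Solar longitude: λ_s = 360° × (165 − 80)/365.25 = 83.778°.
sin δ = sin 23.44° × sin 83.778° = 0.39545, so δ = +23.294°.
Sunrise equation: cos H₀ = −tan φ · tan δ = -2.2570 ≤ −1, so the Sun never sets (polar day) and H₀ = π.

H₀ = 180°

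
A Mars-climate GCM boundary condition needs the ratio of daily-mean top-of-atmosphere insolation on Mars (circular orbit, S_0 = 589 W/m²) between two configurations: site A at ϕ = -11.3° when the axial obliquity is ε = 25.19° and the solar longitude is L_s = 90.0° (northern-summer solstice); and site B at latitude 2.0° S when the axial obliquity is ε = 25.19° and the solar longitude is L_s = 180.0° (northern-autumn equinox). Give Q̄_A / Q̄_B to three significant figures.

Q̄_A / Q̄_B ≈ 0.761

— Configuration A (ϕ=-11.3°):
Solar declination: sin δ = sin ε · sin L_s = sin 25.19° × sin 90.0° = 0.42562, so δ = +25.190°.
cos h₀ = −tan(-11.3°) tan(+25.190°) = 0.0940, h₀ = 1.4767 rad.
Bracket: h₀ sin ϕ sin δ + cos ϕ cos δ sin h₀ = 1.4767×-0.19595×0.42562 + 0.98061×0.90490×0.99557 = -0.123157 + 0.883423 = 0.760266.
Q̄ = (S_0/π) × [bracket] = (589/π) × 0.760266 = 142.54 W/m².
— Configuration B (ϕ=-2.0°):
Solar declination: sin δ = sin ε · sin L_s = sin 25.19° × sin 180.0° = 0.00000, so δ = +0.000°.
cos h₀ = −tan(-2.0°) tan(+0.000°) = 0.0000, h₀ = 1.5708 rad.
Bracket: h₀ sin ϕ sin δ + cos ϕ cos δ sin h₀ = 1.5708×-0.03490×0.00000 + 0.99939×1.00000×1.00000 = -0.000000 + 0.999390 = 0.999390.
Q̄ = (S_0/π) × [bracket] = (589/π) × 0.999390 = 187.37 W/m².
Ratio Q̄_A / Q̄_B = 142.54 / 187.37 = 0.7607.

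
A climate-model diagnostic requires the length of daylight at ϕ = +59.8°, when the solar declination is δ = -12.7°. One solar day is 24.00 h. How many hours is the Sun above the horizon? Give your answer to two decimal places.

8.96 h

cos h₀ = −tan ϕ · tan δ = −tan(+59.8°) × tan(-12.700°) = 0.3872, so h₀ = 1.1732 rad = 67.22°.
Daylight = 2h₀/(2π) × 24.00 h = (1.1732/π) × 24.00 = 8.96 h.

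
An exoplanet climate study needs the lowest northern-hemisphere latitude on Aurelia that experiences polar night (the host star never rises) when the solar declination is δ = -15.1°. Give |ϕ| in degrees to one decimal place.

Polar night requires cos h₀ = −tan ϕ tan δ ≥ 1, i.e. tan ϕ tan δ ≤ −1.
The boundary is |tan ϕ| · |tan δ| = 1, so |ϕ| = 90° − |δ| = 90° − 15.1° = 74.9° in the northern hemisphere.

|ϕ| = 74.9°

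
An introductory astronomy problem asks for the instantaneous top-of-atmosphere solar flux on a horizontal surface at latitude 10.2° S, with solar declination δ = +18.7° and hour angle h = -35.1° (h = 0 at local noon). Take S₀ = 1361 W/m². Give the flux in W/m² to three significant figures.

961 W/m²

cos θ_z = sin φ sin δ + cos φ cos δ cos h = -0.056776 + 0.762712 = 0.705936.
Flux = S₀ · cos θ_z = 1361 × 0.705936 = 960.8 W/m².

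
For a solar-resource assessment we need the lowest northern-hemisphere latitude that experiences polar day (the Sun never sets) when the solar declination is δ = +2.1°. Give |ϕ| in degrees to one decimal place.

|ϕ| = 87.9°

Polar day requires cos h₀ = −tan ϕ tan δ ≤ −1, i.e. tan ϕ tan δ ≥ 1.
The boundary is |tan ϕ| · |tan δ| = 1, so |ϕ| = 90° − |δ| = 90° − 2.1° = 87.9° in the northern hemisphere.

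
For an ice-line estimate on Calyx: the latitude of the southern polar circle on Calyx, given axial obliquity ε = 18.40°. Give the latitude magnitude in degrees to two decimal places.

The polar circle is the lowest latitude that experiences at least one full rotation of continuous darkness at the northern-summer solstice; it lies at |φ| = 90° − ε = 90° − 18.40° = 71.60°.

71.60°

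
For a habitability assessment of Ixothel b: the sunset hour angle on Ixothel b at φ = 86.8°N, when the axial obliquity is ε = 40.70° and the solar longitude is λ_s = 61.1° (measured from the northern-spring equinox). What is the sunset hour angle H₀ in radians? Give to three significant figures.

Solar declination: sin δ = sin ε · sin λ_s = sin 40.70° × sin 61.1° = 0.57089, so δ = +34.812°.
Sunrise equation: cos H₀ = −tan φ · tan δ = -12.4370 ≤ −1, so the host star never sets (polar day) and H₀ = π.

H₀ = 3.14 rad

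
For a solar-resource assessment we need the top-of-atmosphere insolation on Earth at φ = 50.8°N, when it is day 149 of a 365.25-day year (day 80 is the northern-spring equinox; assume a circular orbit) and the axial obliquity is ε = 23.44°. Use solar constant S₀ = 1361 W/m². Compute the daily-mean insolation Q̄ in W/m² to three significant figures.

Solar longitude: λ_s = 360° × (149 − 80)/365.25 = 68.008°.
sin δ = sin 23.44° × sin 68.008° = 0.36884, so δ = +21.644°.
cos H₀ = −tan(+50.8°) tan(+21.644°) = -0.4866, H₀ = 2.0789 rad.
Bracket: H₀ sin φ sin δ + cos φ cos δ sin H₀ = 2.0789×0.77494×0.36884 + 0.63203×0.92949×0.87365 = 0.594210 + 0.513239 = 1.107449.
Q̄ = (S₀/π) × [bracket] = (1361/π) × 1.107449 = 479.8 W/m².

Q̄ ≈ 480 W/m²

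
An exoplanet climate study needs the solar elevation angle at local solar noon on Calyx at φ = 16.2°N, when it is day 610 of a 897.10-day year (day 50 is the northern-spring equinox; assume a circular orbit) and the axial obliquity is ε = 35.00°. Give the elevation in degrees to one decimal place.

Solar longitude: λ_s = 360° × (610 − 50)/897.10 = 224.724°.
sin δ = sin 35.00° × sin 224.724° = -0.40362, so δ = -23.805°.
At local noon the hour angle is zero, so the zenith angle equals |φ − δ| = |+16.2° − (-23.805°)| = 40.005°.
Elevation = 90° − 40.005° = 50.0°.

50.0°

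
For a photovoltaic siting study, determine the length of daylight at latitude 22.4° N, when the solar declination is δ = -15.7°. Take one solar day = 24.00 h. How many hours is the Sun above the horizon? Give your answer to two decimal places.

cos H₀ = −tan φ · tan δ = −tan(+22.4°) × tan(-15.700°) = 0.1159, so H₀ = 1.4547 rad = 83.35°.
Daylight = 2H₀/(2π) × 24.00 h = (1.4547/π) × 24.00 = 11.11 h.

11.11 h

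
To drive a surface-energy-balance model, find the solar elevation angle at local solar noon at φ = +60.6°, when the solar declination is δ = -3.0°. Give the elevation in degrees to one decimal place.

26.4°

At local noon the hour angle is zero, so the zenith angle equals |φ − δ| = |+60.6° − (-3.000°)| = 63.600°.
Elevation = 90° − 63.600° = 26.4°.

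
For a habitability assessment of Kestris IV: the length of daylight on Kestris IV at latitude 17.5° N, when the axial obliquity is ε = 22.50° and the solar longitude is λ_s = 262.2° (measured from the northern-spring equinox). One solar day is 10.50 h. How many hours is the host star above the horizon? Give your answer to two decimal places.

4.82 h

Solar declination: sin δ = sin ε · sin λ_s = sin 22.50° × sin 262.2° = -0.37914, so δ = -22.281°.
cos H₀ = −tan φ · tan δ = −tan(+17.5°) × tan(-22.281°) = 0.1292, so H₀ = 1.4412 rad = 82.58°.
Daylight = 2H₀/(2π) × 10.50 h = (1.4412/π) × 10.50 = 4.82 h.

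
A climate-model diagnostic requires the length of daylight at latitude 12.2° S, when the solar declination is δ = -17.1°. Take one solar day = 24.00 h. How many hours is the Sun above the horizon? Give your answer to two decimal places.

cos h₀ = −tan ϕ · tan δ = −tan(-12.2°) × tan(-17.100°) = -0.0665, so h₀ = 1.6374 rad = 93.81°.
Daylight = 2h₀/(2π) × 24.00 h = (1.6374/π) × 24.00 = 12.51 h.

12.51 h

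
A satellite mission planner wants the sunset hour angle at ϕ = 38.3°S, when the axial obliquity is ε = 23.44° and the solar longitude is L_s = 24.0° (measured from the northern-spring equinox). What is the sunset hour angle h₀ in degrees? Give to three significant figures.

Solar declination: sin δ = sin ε · sin L_s = sin 23.44° × sin 24.0° = 0.16180, so δ = +9.311°.
cos h₀ = −tan ϕ · tan δ = −tan(-38.3°) × tan(+9.311°) = 0.1295, so h₀ = 1.4409 rad = 82.56°.

h₀ = 82.6°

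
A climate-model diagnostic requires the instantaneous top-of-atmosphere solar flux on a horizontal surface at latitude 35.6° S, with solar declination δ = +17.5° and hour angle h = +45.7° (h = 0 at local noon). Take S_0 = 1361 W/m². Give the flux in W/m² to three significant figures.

cos θ_z = sin ϕ sin δ + cos ϕ cos δ cos h = -0.175048 + 0.541599 = 0.366551.
Flux = S_0 · cos θ_z = 1361 × 0.366551 = 498.9 W/m².

499 W/m²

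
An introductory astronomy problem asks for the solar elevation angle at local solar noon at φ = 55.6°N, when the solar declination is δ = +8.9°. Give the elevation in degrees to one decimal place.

At local noon the hour angle is zero, so the zenith angle equals |φ − δ| = |+55.6° − (+8.900°)| = 46.700°.
Elevation = 90° − 46.700° = 43.3°.

43.3°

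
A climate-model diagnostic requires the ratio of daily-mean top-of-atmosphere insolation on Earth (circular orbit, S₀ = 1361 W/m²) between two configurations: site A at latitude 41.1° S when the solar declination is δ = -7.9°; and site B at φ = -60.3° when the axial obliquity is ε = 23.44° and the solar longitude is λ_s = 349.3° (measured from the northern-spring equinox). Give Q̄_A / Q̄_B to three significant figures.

Q̄_A / Q̄_B ≈ 1.49

— Configuration A (φ=-41.1°):
cos H₀ = −tan(-41.1°) tan(-7.900°) = -0.1210, H₀ = 1.6921 rad.
Bracket: H₀ sin φ sin δ + cos φ cos δ sin H₀ = 1.6921×-0.65738×-0.13744 + 0.75356×0.99051×0.99265 = 0.152882 + 0.740923 = 0.893805.
Q̄ = (S₀/π) × [bracket] = (1361/π) × 0.893805 = 387.21 W/m².
— Configuration B (φ=-60.3°):
Solar declination: sin δ = sin ε · sin λ_s = sin 23.44° × sin 349.3° = -0.07386, so δ = -4.235°.
cos H₀ = −tan(-60.3°) tan(-4.235°) = -0.1298, H₀ = 1.7010 rad.
Bracket: H₀ sin φ sin δ + cos φ cos δ sin H₀ = 1.7010×-0.86863×-0.07386 + 0.49546×0.99727×0.99154 = 0.109131 + 0.489927 = 0.599058.
Q̄ = (S₀/π) × [bracket] = (1361/π) × 0.599058 = 259.52 W/m².
Ratio Q̄_A / Q̄_B = 387.21 / 259.52 = 1.492.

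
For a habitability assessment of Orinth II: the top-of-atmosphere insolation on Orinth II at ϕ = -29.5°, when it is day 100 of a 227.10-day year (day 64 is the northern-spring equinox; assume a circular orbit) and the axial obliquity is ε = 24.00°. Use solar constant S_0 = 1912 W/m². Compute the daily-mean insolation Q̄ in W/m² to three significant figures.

Q̄ ≈ 348 W/m²

Solar longitude: L_s = 360° × (100 − 64)/227.10 = 57.067°.
sin δ = sin 24.00° × sin 57.067° = 0.34138, so δ = +19.961°.
cos h₀ = −tan(-29.5°) tan(+19.961°) = 0.2055, h₀ = 1.3638 rad.
Bracket: h₀ sin ϕ sin δ + cos ϕ cos δ sin h₀ = 1.3638×-0.49242×0.34138 + 0.87036×0.93993×0.97866 = -0.229258 + 0.800620 = 0.571362.
Q̄ = (S_0/π) × [bracket] = (1912/π) × 0.571362 = 347.7 W/m².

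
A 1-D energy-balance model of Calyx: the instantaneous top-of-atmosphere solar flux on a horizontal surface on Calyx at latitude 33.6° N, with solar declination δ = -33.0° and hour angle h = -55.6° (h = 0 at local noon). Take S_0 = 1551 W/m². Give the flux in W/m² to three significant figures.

cos θ_z = sin ϕ sin δ + cos ϕ cos δ cos h = -0.301399 + 0.394656 = 0.093257.
Flux = S_0 · cos θ_z = 1551 × 0.093257 = 144.6 W/m².

145 W/m²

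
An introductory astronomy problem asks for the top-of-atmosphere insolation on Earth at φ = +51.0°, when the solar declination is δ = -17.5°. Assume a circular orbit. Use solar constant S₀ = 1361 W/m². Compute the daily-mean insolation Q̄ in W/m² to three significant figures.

Q̄ ≈ 121 W/m²

cos H₀ = −tan(+51.0°) tan(-17.500°) = 0.3894, H₀ = 1.1709 rad.
Bracket: H₀ sin φ sin δ + cos φ cos δ sin H₀ = 1.1709×0.77715×-0.30071 + 0.62932×0.95372×0.92108 = -0.273636 + 0.552828 = 0.279192.
Q̄ = (S₀/π) × [bracket] = (1361/π) × 0.279192 = 121.0 W/m².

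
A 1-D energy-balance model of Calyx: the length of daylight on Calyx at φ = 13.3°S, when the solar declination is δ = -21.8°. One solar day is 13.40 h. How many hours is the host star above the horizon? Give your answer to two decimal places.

cos H₀ = −tan φ · tan δ = −tan(-13.3°) × tan(-21.800°) = -0.0945, so H₀ = 1.6655 rad = 95.43°.
Daylight = 2H₀/(2π) × 13.40 h = (1.6655/π) × 13.40 = 7.10 h.

7.10 h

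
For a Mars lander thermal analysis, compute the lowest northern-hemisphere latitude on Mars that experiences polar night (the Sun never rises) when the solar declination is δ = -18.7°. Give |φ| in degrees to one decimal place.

|φ| = 71.3°

Polar night requires cos H₀ = −tan φ tan δ ≥ 1, i.e. tan φ tan δ ≤ −1.
The boundary is |tan φ| · |tan δ| = 1, so |φ| = 90° − |δ| = 90° − 18.7° = 71.3° in the northern hemisphere.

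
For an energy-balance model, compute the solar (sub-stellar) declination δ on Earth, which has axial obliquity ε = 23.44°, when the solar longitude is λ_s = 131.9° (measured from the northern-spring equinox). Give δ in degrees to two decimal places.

δ = +17.22°

sin δ = sin ε · sin λ_s = sin 23.44° × sin 131.9° = 0.296079.
δ = arcsin(0.296079) = +17.22°.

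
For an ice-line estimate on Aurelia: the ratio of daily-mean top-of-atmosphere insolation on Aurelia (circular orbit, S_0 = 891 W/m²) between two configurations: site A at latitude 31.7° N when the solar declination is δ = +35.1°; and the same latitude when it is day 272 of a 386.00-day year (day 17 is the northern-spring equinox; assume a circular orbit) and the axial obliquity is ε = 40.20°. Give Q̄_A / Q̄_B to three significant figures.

— Configuration A (ϕ=+31.7°):
cos h₀ = −tan(+31.7°) tan(+35.100°) = -0.4341, h₀ = 2.0198 rad.
Bracket: h₀ sin ϕ sin δ + cos ϕ cos δ sin h₀ = 2.0198×0.52547×0.57501 + 0.85081×0.81815×0.90088 = 0.610284 + 0.627094 = 1.237378.
Q̄ = (S_0/π) × [bracket] = (891/π) × 1.237378 = 350.94 W/m².
— Configuration B (ϕ=+31.7°):
Solar longitude: L_s = 360° × (272 − 17)/386.00 = 237.824°.
sin δ = sin 40.20° × sin 237.824° = -0.54632, so δ = -33.115°.
cos h₀ = −tan(+31.7°) tan(-33.115°) = 0.4029, h₀ = 1.1562 rad.
Bracket: h₀ sin ϕ sin δ + cos ϕ cos δ sin h₀ = 1.1562×0.52547×-0.54632 + 0.85081×0.83757×0.91527 = -0.331916 + 0.652233 = 0.320317.
Q̄ = (S_0/π) × [bracket] = (891/π) × 0.320317 = 90.846 W/m².
Ratio Q̄_A / Q̄_B = 350.94 / 90.846 = 3.863.

Q̄_A / Q̄_B ≈ 3.86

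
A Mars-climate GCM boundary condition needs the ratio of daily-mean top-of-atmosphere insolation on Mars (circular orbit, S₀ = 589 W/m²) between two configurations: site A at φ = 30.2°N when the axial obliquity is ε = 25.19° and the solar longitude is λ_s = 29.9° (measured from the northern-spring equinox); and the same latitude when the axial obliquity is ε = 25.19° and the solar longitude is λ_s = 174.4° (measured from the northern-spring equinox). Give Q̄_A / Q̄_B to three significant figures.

Q̄_A / Q̄_B ≈ 1.14

— Configuration A (φ=+30.2°):
Solar declination: sin δ = sin ε · sin λ_s = sin 25.19° × sin 29.9° = 0.21217, so δ = +12.249°.
cos H₀ = −tan(+30.2°) tan(+12.249°) = -0.1264, H₀ = 1.6975 rad.
Bracket: H₀ sin φ sin δ + cos φ cos δ sin H₀ = 1.6975×0.50302×0.21217 + 0.86427×0.97723×0.99198 = 0.181167 + 0.837817 = 1.018984.
Q̄ = (S₀/π) × [bracket] = (589/π) × 1.018984 = 191.04 W/m².
— Configuration B (φ=+30.2°):
Solar declination: sin δ = sin ε · sin λ_s = sin 25.19° × sin 174.4° = 0.04153, so δ = +2.380°.
cos H₀ = −tan(+30.2°) tan(+2.380°) = -0.0242, H₀ = 1.5950 rad.
Bracket: H₀ sin φ sin δ + cos φ cos δ sin H₀ = 1.5950×0.50302×0.04153 + 0.86427×0.99914×0.99971 = 0.033320 + 0.863276 = 0.896596.
Q̄ = (S₀/π) × [bracket] = (589/π) × 0.896596 = 168.10 W/m².
Ratio Q̄_A / Q̄_B = 191.04 / 168.10 = 1.136.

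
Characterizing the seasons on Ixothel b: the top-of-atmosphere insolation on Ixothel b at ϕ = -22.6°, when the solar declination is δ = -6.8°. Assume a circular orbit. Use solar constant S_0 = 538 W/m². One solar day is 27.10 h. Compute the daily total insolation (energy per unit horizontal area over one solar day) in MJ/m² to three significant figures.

cos h₀ = −tan(-22.6°) tan(-6.800°) = -0.0496, h₀ = 1.6205 rad.
Bracket: h₀ sin ϕ sin δ + cos ϕ cos δ sin h₀ = 1.6205×-0.38430×-0.11840 + 0.92321×0.99297×0.99877 = 0.073735 + 0.915592 = 0.989327.
Q̄ = (S_0/π) × [bracket] = (538/π) × 0.989327 = 169.42 W/m².
Daily total = Q̄ × 27.10 h × 3600 s/h = 169.42 × 27.10 × 3600 / 10⁶ = 16.53 MJ/m².

16.5 MJ/m²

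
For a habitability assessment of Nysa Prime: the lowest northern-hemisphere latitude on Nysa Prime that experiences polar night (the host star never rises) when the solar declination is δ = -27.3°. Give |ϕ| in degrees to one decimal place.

Polar night requires cos h₀ = −tan ϕ tan δ ≥ 1, i.e. tan ϕ tan δ ≤ −1.
The boundary is |tan ϕ| · |tan δ| = 1, so |ϕ| = 90° − |δ| = 90° − 27.3° = 62.7° in the northern hemisphere.

|ϕ| = 62.7°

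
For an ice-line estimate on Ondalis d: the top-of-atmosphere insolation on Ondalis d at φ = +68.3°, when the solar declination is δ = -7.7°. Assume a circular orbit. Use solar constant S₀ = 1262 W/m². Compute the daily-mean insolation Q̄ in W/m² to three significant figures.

Q̄ ≈ 77.2 W/m²

cos H₀ = −tan(+68.3°) tan(-7.700°) = 0.3398, H₀ = 1.2241 rad.
Bracket: H₀ sin φ sin δ + cos φ cos δ sin H₀ = 1.2241×0.92913×-0.13399 + 0.36975×0.99098×0.94051 = -0.152393 + 0.344617 = 0.192224.
Q̄ = (S₀/π) × [bracket] = (1262/π) × 0.192224 = 77.22 W/m².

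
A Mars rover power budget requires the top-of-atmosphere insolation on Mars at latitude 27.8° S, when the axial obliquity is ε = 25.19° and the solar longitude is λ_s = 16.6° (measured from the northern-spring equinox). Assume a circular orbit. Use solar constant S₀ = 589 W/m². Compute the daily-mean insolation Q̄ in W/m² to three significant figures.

Q̄ ≈ 148 W/m²

Solar declination: sin δ = sin ε · sin λ_s = sin 25.19° × sin 16.6° = 0.12160, so δ = +6.984°.
cos H₀ = −tan(-27.8°) tan(+6.984°) = 0.0646, H₀ = 1.5062 rad.
Bracket: H₀ sin φ sin δ + cos φ cos δ sin H₀ = 1.5062×-0.46639×0.12160 + 0.88458×0.99258×0.99791 = -0.085421 + 0.876181 = 0.790760.
Q̄ = (S₀/π) × [bracket] = (589/π) × 0.790760 = 148.3 W/m².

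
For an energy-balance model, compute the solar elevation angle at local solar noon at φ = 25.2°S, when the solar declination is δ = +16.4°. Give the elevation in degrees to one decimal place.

48.4°

At local noon the hour angle is zero, so the zenith angle equals |φ − δ| = |-25.2° − (+16.400°)| = 41.600°.
Elevation = 90° − 41.600° = 48.4°.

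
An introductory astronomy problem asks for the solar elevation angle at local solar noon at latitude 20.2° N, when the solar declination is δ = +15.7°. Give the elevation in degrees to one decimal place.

85.5°

At local noon the hour angle is zero, so the zenith angle equals |φ − δ| = |+20.2° − (+15.700°)| = 4.500°.
Elevation = 90° − 4.500° = 85.5°.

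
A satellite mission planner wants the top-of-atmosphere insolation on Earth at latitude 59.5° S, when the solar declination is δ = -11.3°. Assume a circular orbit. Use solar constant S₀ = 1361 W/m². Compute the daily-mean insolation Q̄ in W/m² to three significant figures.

cos H₀ = −tan(-59.5°) tan(-11.300°) = -0.3392, H₀ = 1.9169 rad.
Bracket: H₀ sin φ sin δ + cos φ cos δ sin H₀ = 1.9169×-0.86163×-0.19595 + 0.50754×0.98061×0.94070 = 0.323642 + 0.468185 = 0.791827.
Q̄ = (S₀/π) × [bracket] = (1361/π) × 0.791827 = 343.0 W/m².

Q̄ ≈ 343 W/m²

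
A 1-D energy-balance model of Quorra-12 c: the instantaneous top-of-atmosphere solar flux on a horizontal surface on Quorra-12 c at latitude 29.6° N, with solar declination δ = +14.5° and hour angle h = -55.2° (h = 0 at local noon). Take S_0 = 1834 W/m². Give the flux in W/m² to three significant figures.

cos θ_z = sin ϕ sin δ + cos ϕ cos δ cos h = 0.123673 + 0.480426 = 0.604099.
Flux = S_0 · cos θ_z = 1834 × 0.604099 = 1108 W/m².

1.11e+03 W/m²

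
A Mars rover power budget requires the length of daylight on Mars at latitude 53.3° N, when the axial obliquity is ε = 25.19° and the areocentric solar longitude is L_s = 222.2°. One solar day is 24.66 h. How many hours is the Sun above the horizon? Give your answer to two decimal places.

sin δ = sin 25.19° × sin 222.2° = -0.28590, so δ = -16.613°.
cos h₀ = −tan ϕ · tan δ = −tan(+53.3°) × tan(-16.613°) = 0.4003, so h₀ = 1.1590 rad = 66.40°.
Daylight = 2h₀/(2π) × 24.66 h = (1.1590/π) × 24.66 = 9.10 h.

9.10 h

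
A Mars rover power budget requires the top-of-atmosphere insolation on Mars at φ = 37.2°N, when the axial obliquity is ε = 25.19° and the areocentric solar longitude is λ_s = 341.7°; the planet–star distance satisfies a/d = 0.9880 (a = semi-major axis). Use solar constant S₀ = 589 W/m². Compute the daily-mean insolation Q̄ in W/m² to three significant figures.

Q̄ ≈ 122 W/m²

sin δ = sin 25.19° × sin 341.7° = -0.13364, so δ = -7.680°.
cos H₀ = −tan(+37.2°) tan(-7.680°) = 0.1024, H₀ = 1.4683 rad.
Bracket: H₀ sin φ sin δ + cos φ cos δ sin H₀ = 1.4683×0.60460×-0.13364 + 0.79653×0.99103×0.99475 = -0.118637 + 0.785241 = 0.666604.
Inverse-square distance factor (a/d)² = 0.9880² = 0.976144.
Q̄ = (S₀/π) × 0.976144 × [bracket] = (589/π) × 0.976144 × 0.666604 = 122.0 W/m².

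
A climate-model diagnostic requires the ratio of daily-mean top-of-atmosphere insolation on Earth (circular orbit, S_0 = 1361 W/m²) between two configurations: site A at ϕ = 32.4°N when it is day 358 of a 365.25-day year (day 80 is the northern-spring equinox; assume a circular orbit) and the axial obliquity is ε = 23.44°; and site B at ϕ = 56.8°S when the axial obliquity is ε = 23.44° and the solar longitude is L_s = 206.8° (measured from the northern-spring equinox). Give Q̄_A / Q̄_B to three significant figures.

— Configuration A (ϕ=+32.4°):
Solar longitude: L_s = 360° × (358 − 80)/365.25 = 274.004°.
sin δ = sin 23.44° × sin 274.004° = -0.39682, so δ = -23.379°.
cos h₀ = −tan(+32.4°) tan(-23.379°) = 0.2744, h₀ = 1.2929 rad.
Bracket: h₀ sin ϕ sin δ + cos ϕ cos δ sin h₀ = 1.2929×0.53583×-0.39682 + 0.84433×0.91790×0.96163 = -0.274907 + 0.745273 = 0.470366.
Q̄ = (S_0/π) × [bracket] = (1361/π) × 0.470366 = 203.77 W/m².
— Configuration B (ϕ=-56.8°):
Solar declination: sin δ = sin ε · sin L_s = sin 23.44° × sin 206.8° = -0.17935, so δ = -10.332°.
cos h₀ = −tan(-56.8°) tan(-10.332°) = -0.2786, h₀ = 1.8531 rad.
Bracket: h₀ sin ϕ sin δ + cos ϕ cos δ sin h₀ = 1.8531×-0.83676×-0.17935 + 0.54756×0.98378×0.96041 = 0.278100 + 0.517352 = 0.795452.
Q̄ = (S_0/π) × [bracket] = (1361/π) × 0.795452 = 344.61 W/m².
Ratio Q̄_A / Q̄_B = 203.77 / 344.61 = 0.5913.

Q̄_A / Q̄_B ≈ 0.591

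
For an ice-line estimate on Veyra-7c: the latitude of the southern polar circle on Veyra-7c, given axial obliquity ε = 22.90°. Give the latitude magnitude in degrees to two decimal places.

The polar circle is the lowest latitude that experiences at least one full rotation of continuous darkness at the northern-summer solstice; it lies at |φ| = 90° − ε = 90° − 22.90° = 67.10°.

67.10°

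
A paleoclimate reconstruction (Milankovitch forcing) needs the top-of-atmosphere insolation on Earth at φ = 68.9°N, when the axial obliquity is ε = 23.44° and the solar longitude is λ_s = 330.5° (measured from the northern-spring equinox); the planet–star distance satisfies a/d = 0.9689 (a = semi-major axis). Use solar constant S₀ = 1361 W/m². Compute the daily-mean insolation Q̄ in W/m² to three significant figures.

Q̄ ≈ 46.5 W/m²

Solar declination: sin δ = sin ε · sin λ_s = sin 23.44° × sin 330.5° = -0.19588, so δ = -11.296°.
cos H₀ = −tan(+68.9°) tan(-11.296°) = 0.5177, H₀ = 1.0267 rad.
Bracket: H₀ sin φ sin δ + cos φ cos δ sin H₀ = 1.0267×0.93295×-0.19588 + 0.36000×0.98063×0.85558 = -0.187626 + 0.302043 = 0.114417.
Inverse-square distance factor (a/d)² = 0.9689² = 0.938767.
Q̄ = (S₀/π) × 0.938767 × [bracket] = (1361/π) × 0.938767 × 0.114417 = 46.53 W/m².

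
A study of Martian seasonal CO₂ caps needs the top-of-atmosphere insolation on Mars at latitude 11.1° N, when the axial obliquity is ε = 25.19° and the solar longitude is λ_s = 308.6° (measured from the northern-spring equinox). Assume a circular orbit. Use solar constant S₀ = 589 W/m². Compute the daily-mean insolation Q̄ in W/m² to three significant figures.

Solar declination: sin δ = sin ε · sin λ_s = sin 25.19° × sin 308.6° = -0.33263, so δ = -19.429°.
cos H₀ = −tan(+11.1°) tan(-19.429°) = 0.0692, H₀ = 1.5015 rad.
Bracket: H₀ sin φ sin δ + cos φ cos δ sin H₀ = 1.5015×0.19252×-0.33263 + 0.98129×0.94306×0.99760 = -0.096153 + 0.923194 = 0.827041.
Q̄ = (S₀/π) × [bracket] = (589/π) × 0.827041 = 155.1 W/m².

Q̄ ≈ 155 W/m²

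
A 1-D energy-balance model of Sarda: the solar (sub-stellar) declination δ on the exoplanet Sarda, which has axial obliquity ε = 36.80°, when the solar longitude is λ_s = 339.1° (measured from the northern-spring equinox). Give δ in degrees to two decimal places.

δ = -12.34°

sin δ = sin ε · sin λ_s = sin 36.80° × sin 339.1° = -0.213694.
δ = arcsin(-0.213694) = -12.34°.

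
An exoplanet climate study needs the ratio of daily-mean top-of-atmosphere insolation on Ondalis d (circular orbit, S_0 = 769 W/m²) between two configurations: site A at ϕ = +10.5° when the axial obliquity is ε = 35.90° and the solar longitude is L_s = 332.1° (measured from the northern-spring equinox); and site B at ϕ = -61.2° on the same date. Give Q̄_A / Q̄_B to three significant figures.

Q̄_A / Q̄_B ≈ 0.960

— Configuration A (ϕ=+10.5°):
Solar declination: sin δ = sin ε · sin L_s = sin 35.90° × sin 332.1° = -0.27438, so δ = -15.925°.
cos h₀ = −tan(+10.5°) tan(-15.925°) = 0.0529, h₀ = 1.5179 rad.
Bracket: h₀ sin ϕ sin δ + cos ϕ cos δ sin h₀ = 1.5179×0.18224×-0.27438 + 0.98325×0.96162×0.99860 = -0.075900 + 0.944189 = 0.868289.
Q̄ = (S_0/π) × [bracket] = (769/π) × 0.868289 = 212.54 W/m².
— Configuration B (ϕ=-61.2°):
cos h₀ = −tan(-61.2°) tan(-15.925°) = -0.5190, h₀ = 2.1165 rad.
Bracket: h₀ sin ϕ sin δ + cos ϕ cos δ sin h₀ = 2.1165×-0.87631×-0.27438 + 0.48175×0.96162×0.85476 = 0.508895 + 0.395976 = 0.904871.
Q̄ = (S_0/π) × [bracket] = (769/π) × 0.904871 = 221.49 W/m².
Ratio Q̄_A / Q̄_B = 212.54 / 221.49 = 0.9596.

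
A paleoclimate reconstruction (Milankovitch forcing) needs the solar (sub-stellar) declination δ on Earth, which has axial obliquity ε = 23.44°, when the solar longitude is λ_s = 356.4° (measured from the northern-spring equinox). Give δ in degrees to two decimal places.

sin δ = sin ε · sin λ_s = sin 23.44° × sin 356.4° = -0.024977.
δ = arcsin(-0.024977) = -1.43°.

δ = -1.43°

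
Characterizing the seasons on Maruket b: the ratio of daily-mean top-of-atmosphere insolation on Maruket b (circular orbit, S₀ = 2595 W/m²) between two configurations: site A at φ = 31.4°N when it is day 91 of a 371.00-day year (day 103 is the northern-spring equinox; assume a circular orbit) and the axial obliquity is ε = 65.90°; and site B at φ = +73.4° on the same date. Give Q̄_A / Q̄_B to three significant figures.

Q̄_A / Q̄_B ≈ 11.4

— Configuration A (φ=+31.4°):
Solar longitude: λ_s = 360° × (91 − 103)/371.00 = -11.644°, i.e. -11.644° + 360° = 348.356°.
sin δ = sin 65.90° × sin 348.356° = -0.18424, so δ = -10.617°.
cos H₀ = −tan(+31.4°) tan(-10.617°) = 0.1144, H₀ = 1.4561 rad.
Bracket: H₀ sin φ sin δ + cos φ cos δ sin H₀ = 1.4561×0.52101×-0.18424 + 0.85355×0.98288×0.99343 = -0.139772 + 0.833425 = 0.693653.
Q̄ = (S₀/π) × [bracket] = (2595/π) × 0.693653 = 572.97 W/m².
— Configuration B (φ=+73.4°):
cos H₀ = −tan(+73.4°) tan(-10.617°) = 0.6288, H₀ = 0.8908 rad.
Bracket: H₀ sin φ sin δ + cos φ cos δ sin H₀ = 0.8908×0.95832×-0.18424 + 0.28569×0.98288×0.77758 = -0.157280 + 0.218344 = 0.061064.
Q̄ = (S₀/π) × [bracket] = (2595/π) × 0.061064 = 50.440 W/m².
Ratio Q̄_A / Q̄_B = 572.97 / 50.440 = 11.36.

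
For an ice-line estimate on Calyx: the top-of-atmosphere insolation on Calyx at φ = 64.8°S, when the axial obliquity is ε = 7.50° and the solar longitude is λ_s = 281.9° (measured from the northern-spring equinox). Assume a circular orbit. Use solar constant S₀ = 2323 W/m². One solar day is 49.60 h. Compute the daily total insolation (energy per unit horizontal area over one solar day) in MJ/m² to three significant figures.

Solar declination: sin δ = sin ε · sin λ_s = sin 7.50° × sin 281.9° = -0.12772, so δ = -7.338°.
cos H₀ = −tan(-64.8°) tan(-7.338°) = -0.2737, H₀ = 1.8480 rad.
Bracket: H₀ sin φ sin δ + cos φ cos δ sin H₀ = 1.8480×-0.90483×-0.12772 + 0.42578×0.99181×0.96183 = 0.213564 + 0.406174 = 0.619738.
Q̄ = (S₀/π) × [bracket] = (2323/π) × 0.619738 = 458.26 W/m².
Daily total = Q̄ × 49.60 h × 3600 s/h = 458.26 × 49.60 × 3600 / 10⁶ = 81.83 MJ/m².

81.8 MJ/m²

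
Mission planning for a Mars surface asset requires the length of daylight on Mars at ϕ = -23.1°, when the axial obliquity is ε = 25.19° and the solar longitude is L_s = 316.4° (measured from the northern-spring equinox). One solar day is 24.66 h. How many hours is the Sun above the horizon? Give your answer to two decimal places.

Solar declination: sin δ = sin ε · sin L_s = sin 25.19° × sin 316.4° = -0.29352, so δ = -17.069°.
cos h₀ = −tan ϕ · tan δ = −tan(-23.1°) × tan(-17.069°) = -0.1310, so h₀ = 1.7021 rad = 97.53°.
Daylight = 2h₀/(2π) × 24.66 h = (1.7021/π) × 24.66 = 13.36 h.

13.36 h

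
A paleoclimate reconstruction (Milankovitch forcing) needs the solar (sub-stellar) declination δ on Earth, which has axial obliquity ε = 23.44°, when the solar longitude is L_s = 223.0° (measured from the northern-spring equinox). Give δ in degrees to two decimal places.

sin δ = sin ε · sin L_s = sin 23.44° × sin 223.0° = -0.271291.
δ = arcsin(-0.271291) = -15.74°.

δ = -15.74°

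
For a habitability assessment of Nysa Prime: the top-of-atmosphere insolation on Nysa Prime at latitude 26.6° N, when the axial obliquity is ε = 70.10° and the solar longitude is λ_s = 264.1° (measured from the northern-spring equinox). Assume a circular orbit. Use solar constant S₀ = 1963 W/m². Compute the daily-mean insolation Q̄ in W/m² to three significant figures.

Q̄ ≈ 0.00 W/m²

Solar declination: sin δ = sin ε · sin λ_s = sin 70.10° × sin 264.1° = -0.93531, so δ = -69.278°.
cos H₀ = −tan(+26.6°) tan(-69.278°) = 1.3237 ≥ 1 ⇒ polar night, H₀ = 0 and Q̄ = 0.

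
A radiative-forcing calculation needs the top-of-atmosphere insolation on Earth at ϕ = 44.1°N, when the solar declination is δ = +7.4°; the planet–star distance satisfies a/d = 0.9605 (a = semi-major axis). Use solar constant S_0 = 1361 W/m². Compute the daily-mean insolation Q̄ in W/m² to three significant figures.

cos h₀ = −tan(+44.1°) tan(+7.400°) = -0.1259, h₀ = 1.6970 rad.
Bracket: h₀ sin ϕ sin δ + cos ϕ cos δ sin h₀ = 1.6970×0.69591×0.12880 + 0.71813×0.99167×0.99205 = 0.152108 + 0.706486 = 0.858594.
Inverse-square distance factor (a/d)² = 0.9605² = 0.922560.
Q̄ = (S_0/π) × 0.922560 × [bracket] = (1361/π) × 0.922560 × 0.858594 = 343.2 W/m².

Q̄ ≈ 343 W/m²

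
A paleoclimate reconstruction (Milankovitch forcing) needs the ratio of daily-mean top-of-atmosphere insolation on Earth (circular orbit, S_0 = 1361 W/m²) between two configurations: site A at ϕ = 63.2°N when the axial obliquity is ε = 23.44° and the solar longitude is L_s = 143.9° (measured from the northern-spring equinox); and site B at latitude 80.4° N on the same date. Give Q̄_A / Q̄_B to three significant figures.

— Configuration A (ϕ=+63.2°):
Solar declination: sin δ = sin ε · sin L_s = sin 23.44° × sin 143.9° = 0.23438, so δ = +13.555°.
cos h₀ = −tan(+63.2°) tan(+13.555°) = -0.4773, h₀ = 2.0684 rad.
Bracket: h₀ sin ϕ sin δ + cos ϕ cos δ sin h₀ = 2.0684×0.89259×0.23438 + 0.45088×0.97215×0.87875 = 0.432720 + 0.385176 = 0.817896.
Q̄ = (S_0/π) × [bracket] = (1361/π) × 0.817896 = 354.33 W/m².
— Configuration B (ϕ=+80.4°):
cos h₀ = −tan(+80.4°) tan(+13.555°) = -1.4254 ≤ −1 ⇒ polar day, h₀ = π.
Bracket: h₀ sin ϕ sin δ + cos ϕ cos δ sin h₀ = 3.1416×0.98600×0.23438 + 0.16677×0.97215×0.00000 = 0.726020 + 0.000000 = 0.726020.
Q̄ = (S_0/π) × [bracket] = (1361/π) × 0.726020 = 314.53 W/m².
Ratio Q̄_A / Q̄_B = 354.33 / 314.53 = 1.127.

Q̄_A / Q̄_B ≈ 1.13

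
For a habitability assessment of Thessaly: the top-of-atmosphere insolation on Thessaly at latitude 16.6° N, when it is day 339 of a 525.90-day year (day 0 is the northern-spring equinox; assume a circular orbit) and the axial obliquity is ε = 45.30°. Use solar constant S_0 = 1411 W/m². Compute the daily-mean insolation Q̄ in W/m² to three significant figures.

Q̄ ≈ 251 W/m²

Solar longitude: L_s = 360° × (339 − 0)/525.90 = 232.059°.
sin δ = sin 45.30° × sin 232.059° = -0.56057, so δ = -34.095°.
cos h₀ = −tan(+16.6°) tan(-34.095°) = 0.2018, h₀ = 1.3676 rad.
Bracket: h₀ sin ϕ sin δ + cos ϕ cos δ sin h₀ = 1.3676×0.28569×-0.56057 + 0.95832×0.82811×0.97943 = -0.219020 + 0.777270 = 0.558250.
Q̄ = (S_0/π) × [bracket] = (1411/π) × 0.558250 = 250.7 W/m².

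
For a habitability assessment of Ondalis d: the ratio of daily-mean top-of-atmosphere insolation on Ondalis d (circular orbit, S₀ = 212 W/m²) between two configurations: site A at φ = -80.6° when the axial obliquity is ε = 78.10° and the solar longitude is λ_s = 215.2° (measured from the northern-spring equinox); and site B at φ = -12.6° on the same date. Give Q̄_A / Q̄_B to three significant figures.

Q̄_A / Q̄_B ≈ 1.73

— Configuration A (φ=-80.6°):
Solar declination: sin δ = sin ε · sin λ_s = sin 78.10° × sin 215.2° = -0.56404, so δ = -34.336°.
cos H₀ = −tan(-80.6°) tan(-34.336°) = -4.1261 ≤ −1 ⇒ polar day, H₀ = π.
Bracket: H₀ sin φ sin δ + cos φ cos δ sin H₀ = 3.1416×-0.98657×-0.56404 + 0.16333×0.82574×0.00000 = 1.748190 + 0.000000 = 1.748190.
Q̄ = (S₀/π) × [bracket] = (212/π) × 1.748190 = 117.97 W/m².
— Configuration B (φ=-12.6°):
cos H₀ = −tan(-12.6°) tan(-34.336°) = -0.1527, H₀ = 1.7241 rad.
Bracket: H₀ sin φ sin δ + cos φ cos δ sin H₀ = 1.7241×-0.21814×-0.56404 + 0.97592×0.82574×0.98827 = 0.212133 + 0.796403 = 1.008536.
Q̄ = (S₀/π) × [bracket] = (212/π) × 1.008536 = 68.058 W/m².
Ratio Q̄_A / Q̄_B = 117.97 / 68.058 = 1.733.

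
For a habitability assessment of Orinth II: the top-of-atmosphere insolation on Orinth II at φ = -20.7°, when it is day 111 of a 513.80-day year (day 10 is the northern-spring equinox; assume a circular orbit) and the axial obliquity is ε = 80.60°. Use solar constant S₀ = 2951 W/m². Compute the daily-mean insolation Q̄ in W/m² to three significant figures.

Solar longitude: λ_s = 360° × (111 − 10)/513.80 = 70.767°.
sin δ = sin 80.60° × sin 70.767° = 0.93151, so δ = +68.671°.
cos H₀ = −tan(-20.7°) tan(+68.671°) = 0.9677, H₀ = 0.2547 rad.
Bracket: H₀ sin φ sin δ + cos φ cos δ sin H₀ = 0.2547×-0.35347×0.93151 + 0.93544×0.36372×0.25196 = -0.083863 + 0.085726 = 0.001863.
Q̄ = (S₀/π) × [bracket] = (2951/π) × 0.001863 = 1.750 W/m².

Q̄ ≈ 1.75 W/m²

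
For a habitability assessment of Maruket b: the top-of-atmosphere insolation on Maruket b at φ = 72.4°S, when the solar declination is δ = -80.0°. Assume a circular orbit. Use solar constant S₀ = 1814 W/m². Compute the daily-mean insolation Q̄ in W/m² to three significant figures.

Q̄ ≈ 1.70e+03 W/m²

cos H₀ = −tan(-72.4°) tan(-80.000°) = -17.8781 ≤ −1 ⇒ polar day, H₀ = π.
Bracket: H₀ sin φ sin δ + cos φ cos δ sin H₀ = 3.1416×-0.95319×-0.98481 + 0.30237×0.17365×0.00000 = 2.949055 + 0.000000 = 2.949055.
Q̄ = (S₀/π) × [bracket] = (1814/π) × 2.949055 = 1703 W/m².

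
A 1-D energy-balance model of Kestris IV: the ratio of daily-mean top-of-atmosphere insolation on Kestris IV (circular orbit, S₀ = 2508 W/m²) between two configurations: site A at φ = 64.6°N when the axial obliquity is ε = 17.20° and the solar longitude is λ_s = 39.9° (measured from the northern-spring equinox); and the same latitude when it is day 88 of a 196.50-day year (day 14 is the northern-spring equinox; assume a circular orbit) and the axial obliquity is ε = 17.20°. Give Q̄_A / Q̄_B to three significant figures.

Q̄_A / Q̄_B ≈ 0.960

— Configuration A (φ=+64.6°):
Solar declination: sin δ = sin ε · sin λ_s = sin 17.20° × sin 39.9° = 0.18968, so δ = +10.934°.
cos H₀ = −tan(+64.6°) tan(+10.934°) = -0.4069, H₀ = 1.9898 rad.
Bracket: H₀ sin φ sin δ + cos φ cos δ sin H₀ = 1.9898×0.90334×0.18968 + 0.42894×0.98185×0.91349 = 0.340943 + 0.384721 = 0.725664.
Q̄ = (S₀/π) × [bracket] = (2508/π) × 0.725664 = 579.31 W/m².
— Configuration B (φ=+64.6°):
Solar longitude: λ_s = 360° × (88 − 14)/196.50 = 135.573°.
sin δ = sin 17.20° × sin 135.573° = 0.20700, so δ = +11.946°.
cos H₀ = −tan(+64.6°) tan(+11.946°) = -0.4456, H₀ = 2.0326 rad.
Bracket: H₀ sin φ sin δ + cos φ cos δ sin H₀ = 2.0326×0.90334×0.20700 + 0.42894×0.97834×0.89524 = 0.380079 + 0.375687 = 0.755766.
Q̄ = (S₀/π) × [bracket] = (2508/π) × 0.755766 = 603.34 W/m².
Ratio Q̄_A / Q̄_B = 579.31 / 603.34 = 0.9602.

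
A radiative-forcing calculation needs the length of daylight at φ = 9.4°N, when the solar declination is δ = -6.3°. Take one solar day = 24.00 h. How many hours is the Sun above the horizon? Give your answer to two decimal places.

cos H₀ = −tan φ · tan δ = −tan(+9.4°) × tan(-6.300°) = 0.0183, so H₀ = 1.5525 rad = 88.95°.
Daylight = 2H₀/(2π) × 24.00 h = (1.5525/π) × 24.00 = 11.86 h.

11.86 h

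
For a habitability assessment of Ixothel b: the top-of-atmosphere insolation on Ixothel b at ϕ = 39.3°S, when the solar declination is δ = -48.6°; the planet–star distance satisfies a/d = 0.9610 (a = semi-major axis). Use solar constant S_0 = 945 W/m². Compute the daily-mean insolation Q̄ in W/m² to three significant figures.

Q̄ ≈ 417 W/m²

cos h₀ = −tan(-39.3°) tan(-48.600°) = -0.9284, h₀ = 2.7609 rad.
Bracket: h₀ sin ϕ sin δ + cos ϕ cos δ sin h₀ = 2.7609×-0.63338×-0.75011 + 0.77384×0.66131×0.37159 = 1.311716 + 0.190160 = 1.501876.
Inverse-square distance factor (a/d)² = 0.9610² = 0.923521.
Q̄ = (S_0/π) × 0.923521 × [bracket] = (945/π) × 0.923521 × 1.501876 = 417.2 W/m².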